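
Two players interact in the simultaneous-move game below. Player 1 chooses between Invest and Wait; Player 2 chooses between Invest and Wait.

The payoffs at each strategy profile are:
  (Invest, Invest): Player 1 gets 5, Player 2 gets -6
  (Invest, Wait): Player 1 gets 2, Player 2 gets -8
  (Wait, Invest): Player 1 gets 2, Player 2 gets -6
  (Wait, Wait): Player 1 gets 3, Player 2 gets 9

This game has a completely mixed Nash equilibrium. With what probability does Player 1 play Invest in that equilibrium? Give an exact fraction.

Let p be the probability that Player 1 plays Invest. In a completely mixed equilibrium, Player 2 must be indifferent between Invest and Wait.
Player 2's expected payoff from Invest is −6p − 6(1−p); from Wait it is −8p + 9(1−p).
Setting these equal: -6 = −17p + 9, so p = 15/17.

15/17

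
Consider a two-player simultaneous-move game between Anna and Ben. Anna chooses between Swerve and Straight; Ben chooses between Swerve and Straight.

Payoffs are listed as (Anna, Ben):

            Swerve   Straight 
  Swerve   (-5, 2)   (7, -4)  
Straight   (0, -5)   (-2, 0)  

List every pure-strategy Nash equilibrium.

(Swerve, Swerve): Anna prefers Straight (0 > -5) — not an equilibrium.
(Swerve, Straight): Ben prefers Swerve (2 > -4) — not an equilibrium.
(Straight, Swerve): Ben prefers Straight (0 > -5) — not an equilibrium.
(Straight, Straight): Anna prefers Swerve (7 > -2) — not an equilibrium.

none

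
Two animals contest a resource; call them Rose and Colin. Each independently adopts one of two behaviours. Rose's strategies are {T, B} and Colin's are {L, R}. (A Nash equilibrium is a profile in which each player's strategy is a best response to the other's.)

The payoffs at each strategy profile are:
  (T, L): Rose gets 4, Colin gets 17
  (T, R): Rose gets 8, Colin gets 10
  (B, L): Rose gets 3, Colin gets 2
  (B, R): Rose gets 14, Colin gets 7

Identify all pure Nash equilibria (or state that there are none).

(T, L): Rose gets 4 ≥ 3 from B, and Colin gets 17 ≥ 10 from R — Nash equilibrium.
(T, R): Rose prefers B (14 > 8); Colin prefers L (17 > 10) — not an equilibrium.
(B, L): Rose prefers T (4 > 3); Colin prefers R (7 > 2) — not an equilibrium.
(B, R): Rose gets 14 ≥ 8 from T, and Colin gets 7 ≥ 2 from L — Nash equilibrium.

(T, L) and (B, R)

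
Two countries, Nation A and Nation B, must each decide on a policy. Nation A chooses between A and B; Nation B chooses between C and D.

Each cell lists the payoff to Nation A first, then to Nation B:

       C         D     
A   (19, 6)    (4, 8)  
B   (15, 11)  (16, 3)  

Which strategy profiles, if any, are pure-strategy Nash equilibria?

(A, C): Nation B prefers D (8 > 6) — not an equilibrium.
(A, D): Nation A prefers B (16 > 4) — not an equilibrium.
(B, C): Nation A prefers A (19 > 15) — not an equilibrium.
(B, D): Nation B prefers C (11 > 3) — not an equilibrium.

none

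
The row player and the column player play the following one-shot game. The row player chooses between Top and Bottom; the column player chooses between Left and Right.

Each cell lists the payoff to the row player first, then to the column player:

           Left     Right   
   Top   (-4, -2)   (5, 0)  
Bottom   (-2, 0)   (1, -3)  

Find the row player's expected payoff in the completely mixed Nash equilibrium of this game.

-1

First find y, the probability the column player plays Left, from the row player's indifference between Top and Bottom: −4y + 5(1−y) = −2y + (1−y), giving y = 2/3.
Since the row player is indifferent in equilibrium, the row player's expected payoff equals the payoff from either row against (2/3, 1/3). Using Top: −4(2/3) + 5(1/3) = -1.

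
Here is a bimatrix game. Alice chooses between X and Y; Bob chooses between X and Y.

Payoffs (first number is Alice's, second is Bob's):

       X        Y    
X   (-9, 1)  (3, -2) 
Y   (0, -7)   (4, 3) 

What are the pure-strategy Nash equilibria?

(Y, Y)

(X, X): Alice prefers Y (0 > -9) — not an equilibrium.
(X, Y): Alice prefers Y (4 > 3); Bob prefers X (1 > -2) — not an equilibrium.
(Y, X): Bob prefers Y (3 > -7) — not an equilibrium.
(Y, Y): Alice gets 4 ≥ 3 from X, and Bob gets 3 ≥ -7 from X — Nash equilibrium.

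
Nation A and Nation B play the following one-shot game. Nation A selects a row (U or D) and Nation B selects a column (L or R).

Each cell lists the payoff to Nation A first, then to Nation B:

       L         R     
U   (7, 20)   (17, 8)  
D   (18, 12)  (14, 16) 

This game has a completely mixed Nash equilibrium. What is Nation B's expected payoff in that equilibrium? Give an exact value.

14

First find p, the probability Nation A plays U, from Nation B's indifference between L and R: 20p + 12(1−p) = 8p + 16(1−p), giving p = 1/4.
Since Nation B is indifferent in equilibrium, Nation B's expected payoff equals the payoff from either column against (1/4, 3/4). Using L: 20(1/4) + 12(3/4) = 14.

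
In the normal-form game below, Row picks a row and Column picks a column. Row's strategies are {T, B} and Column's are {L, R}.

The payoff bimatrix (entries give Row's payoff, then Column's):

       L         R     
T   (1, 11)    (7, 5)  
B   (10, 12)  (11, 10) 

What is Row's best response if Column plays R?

Against R, Row earns 7 from T and 11 from B.
So B is the best response.

B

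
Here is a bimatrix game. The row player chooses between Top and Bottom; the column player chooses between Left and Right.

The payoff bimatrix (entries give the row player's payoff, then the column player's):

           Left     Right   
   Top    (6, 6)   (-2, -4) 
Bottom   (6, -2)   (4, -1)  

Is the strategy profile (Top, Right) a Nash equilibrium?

At (Top, Right), the row player earns -2; switching to Bottom would give 4, so the row player would deviate.
The column player earns -4; switching to Left would give 6, so the column player would deviate.
Since at least one player can profitably deviate, this is not a Nash equilibrium.

No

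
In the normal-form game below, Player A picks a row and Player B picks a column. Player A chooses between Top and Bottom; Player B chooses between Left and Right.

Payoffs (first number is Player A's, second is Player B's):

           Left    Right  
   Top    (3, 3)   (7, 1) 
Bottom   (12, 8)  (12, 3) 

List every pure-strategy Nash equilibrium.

(Top, Left): Player A prefers Bottom (12 > 3) — not an equilibrium.
(Top, Right): Player A prefers Bottom (12 > 7); Player B prefers Left (3 > 1) — not an equilibrium.
(Bottom, Left): Player A gets 12 ≥ 3 from Top, and Player B gets 8 ≥ 3 from Right — Nash equilibrium.
(Bottom, Right): Player B prefers Left (8 > 3) — not an equilibrium.

(Bottom, Left)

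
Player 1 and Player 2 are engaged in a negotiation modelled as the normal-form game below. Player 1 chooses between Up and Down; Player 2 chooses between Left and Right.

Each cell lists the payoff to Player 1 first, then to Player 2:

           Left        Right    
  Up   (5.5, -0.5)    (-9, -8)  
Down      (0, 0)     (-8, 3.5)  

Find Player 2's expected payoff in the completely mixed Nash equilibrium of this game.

First find x, the probability Player 1 plays Up, from Player 2's indifference between Left and Right: −0.5x = −8x + 3.5(1−x), giving x = 7/22.
Since Player 2 is indifferent in equilibrium, Player 2's expected payoff equals the payoff from either column against (7/22, 15/22). Using Left: −0.5(7/22) = -7/44.

-7/44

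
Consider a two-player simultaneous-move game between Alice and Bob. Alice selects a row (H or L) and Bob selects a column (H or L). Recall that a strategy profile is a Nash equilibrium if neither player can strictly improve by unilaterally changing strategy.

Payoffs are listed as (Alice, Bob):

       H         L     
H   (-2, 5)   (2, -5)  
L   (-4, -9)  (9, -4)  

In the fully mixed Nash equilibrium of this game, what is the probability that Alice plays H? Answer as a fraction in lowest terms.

1/3

Let r be the probability that Alice plays H. In a completely mixed equilibrium, Bob must be indifferent between H and L.
Bob's expected payoff from H is 5r − 9(1−r); from L it is −5r − 4(1−r).
Setting these equal: 14r − 9 = −r − 4, so r = 1/3.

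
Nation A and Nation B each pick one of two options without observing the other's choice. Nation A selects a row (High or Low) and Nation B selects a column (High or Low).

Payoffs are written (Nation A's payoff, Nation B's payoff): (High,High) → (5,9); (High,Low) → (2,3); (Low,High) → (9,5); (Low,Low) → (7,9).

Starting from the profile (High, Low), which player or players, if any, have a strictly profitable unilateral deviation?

Nation A at (High, Low) earns 2; deviating to Low yields 7 — a strict improvement.
Nation B earns 3; deviating to High yields 9 — a strict improvement.
Both Nation A and Nation B have strictly profitable deviations.

Both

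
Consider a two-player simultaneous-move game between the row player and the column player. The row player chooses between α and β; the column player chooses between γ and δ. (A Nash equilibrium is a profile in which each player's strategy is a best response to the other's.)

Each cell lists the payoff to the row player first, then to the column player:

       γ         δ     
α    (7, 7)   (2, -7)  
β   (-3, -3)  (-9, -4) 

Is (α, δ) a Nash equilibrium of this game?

At (α, δ), the row player earns 2; switching to β would give -9, so the row player has no profitable deviation.
The column player earns -7; switching to γ would give 7, so the column player would deviate.
Since at least one player can profitably deviate, this is not a Nash equilibrium.

No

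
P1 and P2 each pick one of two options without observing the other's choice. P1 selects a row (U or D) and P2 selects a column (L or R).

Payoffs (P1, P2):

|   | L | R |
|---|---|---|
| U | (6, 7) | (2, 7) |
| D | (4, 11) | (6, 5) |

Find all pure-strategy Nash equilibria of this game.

(U, L)

(U, L): P1 gets 6 ≥ 4 from D, and P2 gets 7 ≥ 7 from R — Nash equilibrium.
(U, R): P1 prefers D (6 > 2) — not an equilibrium.
(D, L): P1 prefers U (6 > 4) — not an equilibrium.
(D, R): P2 prefers L (11 > 5) — not an equilibrium.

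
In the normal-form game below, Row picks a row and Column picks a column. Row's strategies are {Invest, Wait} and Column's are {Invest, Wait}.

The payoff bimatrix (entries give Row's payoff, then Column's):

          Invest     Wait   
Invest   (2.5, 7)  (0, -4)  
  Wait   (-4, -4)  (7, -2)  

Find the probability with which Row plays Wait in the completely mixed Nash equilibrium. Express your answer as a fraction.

Let x be the probability that Row plays Invest. In a completely mixed equilibrium, Column must be indifferent between Invest and Wait.
Column's expected payoff from Invest is 7x − 4(1−x); from Wait it is −4x − 2(1−x).
Setting these equal: 11x − 4 = −2x − 2, so x = 2/13.
Therefore Row plays Wait with probability 1 − 2/13 = 11/13.

11/13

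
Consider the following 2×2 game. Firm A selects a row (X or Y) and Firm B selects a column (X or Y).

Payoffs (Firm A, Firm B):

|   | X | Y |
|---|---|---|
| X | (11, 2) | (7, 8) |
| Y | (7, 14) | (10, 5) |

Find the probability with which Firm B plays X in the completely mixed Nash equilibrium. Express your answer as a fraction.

Let y be the probability that Firm B plays X. In a completely mixed equilibrium, Firm A must be indifferent between X and Y.
Firm A's expected payoff from X is 11y + 7(1−y); from Y it is 7y + 10(1−y).
Setting these equal: 4y + 7 = −3y + 10, so y = 3/7.

3/7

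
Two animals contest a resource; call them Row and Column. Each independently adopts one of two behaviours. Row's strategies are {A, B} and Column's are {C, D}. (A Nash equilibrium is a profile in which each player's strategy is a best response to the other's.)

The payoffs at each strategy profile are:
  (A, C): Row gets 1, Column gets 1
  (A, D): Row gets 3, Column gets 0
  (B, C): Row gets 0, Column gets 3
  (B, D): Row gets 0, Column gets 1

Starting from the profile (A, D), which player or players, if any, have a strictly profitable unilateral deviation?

Row at (A, D) earns 3; deviating to B yields 0 — not better.
Column earns 0; deviating to C yields 1 — a strict improvement.
Only Column has a strictly profitable deviation.

Column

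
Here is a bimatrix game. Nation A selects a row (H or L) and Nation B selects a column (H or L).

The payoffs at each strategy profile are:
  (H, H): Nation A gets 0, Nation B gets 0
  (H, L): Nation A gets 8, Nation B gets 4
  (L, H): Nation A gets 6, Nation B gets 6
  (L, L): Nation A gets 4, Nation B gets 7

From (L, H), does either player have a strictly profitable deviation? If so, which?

Nation A at (L, H) earns 6; deviating to H yields 0 — not better.
Nation B earns 6; deviating to L yields 7 — a strict improvement.
Only Nation B has a strictly profitable deviation.

Nation B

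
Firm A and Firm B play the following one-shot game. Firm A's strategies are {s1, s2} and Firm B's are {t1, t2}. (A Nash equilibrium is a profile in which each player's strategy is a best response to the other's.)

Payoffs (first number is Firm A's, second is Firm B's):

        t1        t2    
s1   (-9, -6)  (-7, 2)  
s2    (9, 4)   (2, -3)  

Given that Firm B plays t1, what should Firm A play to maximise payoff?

Against t1, Firm A earns -9 from s1 and 9 from s2.
So s2 is the best response.

s2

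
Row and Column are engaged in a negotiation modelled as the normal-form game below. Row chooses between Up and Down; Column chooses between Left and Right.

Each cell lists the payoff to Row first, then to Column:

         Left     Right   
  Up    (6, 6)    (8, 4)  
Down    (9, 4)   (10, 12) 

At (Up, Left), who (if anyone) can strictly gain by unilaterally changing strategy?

Row at (Up, Left) earns 6; deviating to Down yields 9 — a strict improvement.
Column earns 6; deviating to Right yields 4 — not better.
Only Row has a strictly profitable deviation.

Row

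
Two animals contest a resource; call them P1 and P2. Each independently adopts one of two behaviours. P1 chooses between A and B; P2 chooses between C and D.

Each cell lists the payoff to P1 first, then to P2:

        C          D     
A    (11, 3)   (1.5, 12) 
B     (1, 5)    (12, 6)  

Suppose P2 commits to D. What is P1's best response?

B

Against D, P1 earns 1.5 from A and 12 from B.
So B is the best response.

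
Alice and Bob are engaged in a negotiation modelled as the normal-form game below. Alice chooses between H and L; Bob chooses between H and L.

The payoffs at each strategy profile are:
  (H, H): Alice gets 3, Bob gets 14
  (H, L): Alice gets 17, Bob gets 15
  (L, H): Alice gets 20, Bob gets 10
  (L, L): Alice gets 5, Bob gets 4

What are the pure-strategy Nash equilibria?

(H, L) and (L, H)

(H, H): Alice prefers L (20 > 3); Bob prefers L (15 > 14) — not an equilibrium.
(H, L): Alice gets 17 ≥ 5 from L, and Bob gets 15 ≥ 14 from H — Nash equilibrium.
(L, H): Alice gets 20 ≥ 3 from H, and Bob gets 10 ≥ 4 from L — Nash equilibrium.
(L, L): Alice prefers H (17 > 5); Bob prefers H (10 > 4) — not an equilibrium.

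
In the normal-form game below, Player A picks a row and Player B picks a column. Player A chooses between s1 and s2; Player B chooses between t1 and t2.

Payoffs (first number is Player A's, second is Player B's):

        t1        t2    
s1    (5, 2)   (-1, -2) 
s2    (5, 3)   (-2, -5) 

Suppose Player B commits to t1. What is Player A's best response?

either — both s1 and s2 are best responses

Against t1, Player A earns 5 from s1 and 5 from s2.
So either strategy is a best response.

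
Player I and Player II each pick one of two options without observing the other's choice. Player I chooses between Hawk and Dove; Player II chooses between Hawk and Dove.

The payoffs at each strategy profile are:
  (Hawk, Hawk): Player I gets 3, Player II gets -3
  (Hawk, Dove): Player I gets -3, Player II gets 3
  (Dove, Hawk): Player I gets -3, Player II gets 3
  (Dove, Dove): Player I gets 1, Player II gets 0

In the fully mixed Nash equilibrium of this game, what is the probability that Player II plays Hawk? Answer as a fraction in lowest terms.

Let q be the probability that Player II plays Hawk. In a completely mixed equilibrium, Player I must be indifferent between Hawk and Dove.
Player I's expected payoff from Hawk is 3q − 3(1−q); from Dove it is −3q + (1−q).
Setting these equal: 6q − 3 = −4q + 1, so q = 2/5.

2/5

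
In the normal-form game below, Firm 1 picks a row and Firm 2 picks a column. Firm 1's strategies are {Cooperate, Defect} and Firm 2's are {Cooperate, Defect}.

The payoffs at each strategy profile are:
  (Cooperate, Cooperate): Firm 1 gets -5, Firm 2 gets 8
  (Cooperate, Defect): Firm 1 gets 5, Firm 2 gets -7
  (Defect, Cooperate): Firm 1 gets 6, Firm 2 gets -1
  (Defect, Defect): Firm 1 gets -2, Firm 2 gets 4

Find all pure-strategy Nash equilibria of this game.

(Cooperate, Cooperate): Firm 1 prefers Defect (6 > -5) — not an equilibrium.
(Cooperate, Defect): Firm 2 prefers Cooperate (8 > -7) — not an equilibrium.
(Defect, Cooperate): Firm 2 prefers Defect (4 > -1) — not an equilibrium.
(Defect, Defect): Firm 1 prefers Cooperate (5 > -2) — not an equilibrium.

none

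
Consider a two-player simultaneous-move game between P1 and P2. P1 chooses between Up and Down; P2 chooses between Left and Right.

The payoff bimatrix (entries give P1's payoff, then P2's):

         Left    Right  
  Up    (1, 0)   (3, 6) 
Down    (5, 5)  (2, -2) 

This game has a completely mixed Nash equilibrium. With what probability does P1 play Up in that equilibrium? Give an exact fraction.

7/13

Let r be the probability that P1 plays Up. In a completely mixed equilibrium, P2 must be indifferent between Left and Right.
P2's expected payoff from Left is 5(1−r); from Right it is 6r − 2(1−r).
Setting these equal: −5r + 5 = 8r − 2, so r = 7/13.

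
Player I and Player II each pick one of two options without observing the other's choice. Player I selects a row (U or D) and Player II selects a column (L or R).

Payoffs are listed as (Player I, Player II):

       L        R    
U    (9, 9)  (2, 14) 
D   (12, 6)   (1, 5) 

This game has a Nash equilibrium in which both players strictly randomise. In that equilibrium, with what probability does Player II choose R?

Let y be the probability that Player II plays L. In a completely mixed equilibrium, Player I must be indifferent between U and D.
Player I's expected payoff from U is 9y + 2(1−y); from D it is 12y + (1−y).
Setting these equal: 7y + 2 = 11y + 1, so y = 1/4.
Therefore Player II plays R with probability 1 − 1/4 = 3/4.

3/4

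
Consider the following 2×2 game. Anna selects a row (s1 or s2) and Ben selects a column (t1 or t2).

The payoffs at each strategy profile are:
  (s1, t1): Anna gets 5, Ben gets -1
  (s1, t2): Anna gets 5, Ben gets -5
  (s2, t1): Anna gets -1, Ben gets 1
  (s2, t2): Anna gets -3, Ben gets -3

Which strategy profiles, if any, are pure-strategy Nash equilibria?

(s1, t1): Anna gets 5 ≥ -1 from s2, and Ben gets -1 ≥ -5 from t2 — Nash equilibrium.
(s1, t2): Ben prefers t1 (-1 > -5) — not an equilibrium.
(s2, t1): Anna prefers s1 (5 > -1) — not an equilibrium.
(s2, t2): Anna prefers s1 (5 > -3); Ben prefers t1 (1 > -3) — not an equilibrium.

(s1, t1)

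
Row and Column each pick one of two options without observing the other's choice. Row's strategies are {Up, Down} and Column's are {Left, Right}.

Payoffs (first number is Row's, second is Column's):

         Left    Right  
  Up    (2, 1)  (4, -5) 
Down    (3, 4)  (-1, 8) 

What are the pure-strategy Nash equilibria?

(Up, Left): Row prefers Down (3 > 2) — not an equilibrium.
(Up, Right): Column prefers Left (1 > -5) — not an equilibrium.
(Down, Left): Column prefers Right (8 > 4) — not an equilibrium.
(Down, Right): Row prefers Up (4 > -1) — not an equilibrium.

none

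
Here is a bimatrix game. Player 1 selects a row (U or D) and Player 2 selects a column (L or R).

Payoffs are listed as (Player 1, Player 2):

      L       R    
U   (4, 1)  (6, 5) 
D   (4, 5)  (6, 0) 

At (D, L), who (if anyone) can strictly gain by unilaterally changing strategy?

Player 1 at (D, L) earns 4; deviating to U yields 4 — not better.
Player 2 earns 5; deviating to R yields 0 — not better.
Neither player can strictly improve; the profile is a Nash equilibrium.

Neither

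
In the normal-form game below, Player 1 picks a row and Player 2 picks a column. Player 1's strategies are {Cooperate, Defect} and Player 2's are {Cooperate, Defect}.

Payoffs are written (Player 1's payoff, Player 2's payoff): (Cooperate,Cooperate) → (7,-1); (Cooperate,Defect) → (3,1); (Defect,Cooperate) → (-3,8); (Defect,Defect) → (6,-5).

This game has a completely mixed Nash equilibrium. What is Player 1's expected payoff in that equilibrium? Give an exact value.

First find q, the probability Player 2 plays Cooperate, from Player 1's indifference between Cooperate and Defect: 7q + 3(1−q) = −3q + 6(1−q), giving q = 3/13.
Since Player 1 is indifferent in equilibrium, Player 1's expected payoff equals the payoff from either row against (3/13, 10/13). Using Cooperate: 7(3/13) + 3(10/13) = 51/13.

51/13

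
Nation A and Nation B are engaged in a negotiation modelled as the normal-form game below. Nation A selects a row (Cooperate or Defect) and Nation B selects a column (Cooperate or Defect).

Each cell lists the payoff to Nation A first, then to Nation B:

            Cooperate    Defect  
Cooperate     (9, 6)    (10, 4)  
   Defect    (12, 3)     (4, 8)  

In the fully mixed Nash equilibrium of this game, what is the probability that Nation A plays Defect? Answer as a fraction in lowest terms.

Let r be the probability that Nation A plays Cooperate. In a completely mixed equilibrium, Nation B must be indifferent between Cooperate and Defect.
Nation B's expected payoff from Cooperate is 6r + 3(1−r); from Defect it is 4r + 8(1−r).
Setting these equal: 3r + 3 = −4r + 8, so r = 5/7.
Therefore Nation A plays Defect with probability 1 − 5/7 = 2/7.

2/7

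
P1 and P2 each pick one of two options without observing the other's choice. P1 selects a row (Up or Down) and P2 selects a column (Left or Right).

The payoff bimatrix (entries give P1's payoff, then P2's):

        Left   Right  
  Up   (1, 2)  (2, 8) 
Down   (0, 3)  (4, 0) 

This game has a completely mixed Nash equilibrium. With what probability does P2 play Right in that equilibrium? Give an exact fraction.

Let c be the probability that P2 plays Left. In a completely mixed equilibrium, P1 must be indifferent between Up and Down.
P1's expected payoff from Up is c + 2(1−c); from Down it is 4(1−c).
Setting these equal: −c + 2 = −4c + 4, so c = 2/3.
Therefore P2 plays Right with probability 1 − 2/3 = 1/3.

1/3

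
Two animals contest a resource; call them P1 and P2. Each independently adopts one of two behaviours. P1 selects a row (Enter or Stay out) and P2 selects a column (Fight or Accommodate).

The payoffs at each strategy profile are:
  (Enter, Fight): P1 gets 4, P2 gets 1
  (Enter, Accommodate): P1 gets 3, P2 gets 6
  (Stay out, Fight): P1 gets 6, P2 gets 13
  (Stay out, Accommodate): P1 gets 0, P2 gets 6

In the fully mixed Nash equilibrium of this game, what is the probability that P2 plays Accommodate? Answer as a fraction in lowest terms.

Let c be the probability that P2 plays Fight. In a completely mixed equilibrium, P1 must be indifferent between Enter and Stay out.
P1's expected payoff from Enter is 4c + 3(1−c); from Stay out it is 6c.
Setting these equal: c + 3 = 6c, so c = 3/5.
Therefore P2 plays Accommodate with probability 1 − 3/5 = 2/5.

2/5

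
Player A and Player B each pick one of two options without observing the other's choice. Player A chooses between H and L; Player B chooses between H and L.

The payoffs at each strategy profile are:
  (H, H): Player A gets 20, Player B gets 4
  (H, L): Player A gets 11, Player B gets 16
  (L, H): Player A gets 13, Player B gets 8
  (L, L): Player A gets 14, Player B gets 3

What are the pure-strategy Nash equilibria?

none

(H, H): Player B prefers L (16 > 4) — not an equilibrium.
(H, L): Player A prefers L (14 > 11) — not an equilibrium.
(L, H): Player A prefers H (20 > 13) — not an equilibrium.
(L, L): Player B prefers H (8 > 3) — not an equilibrium.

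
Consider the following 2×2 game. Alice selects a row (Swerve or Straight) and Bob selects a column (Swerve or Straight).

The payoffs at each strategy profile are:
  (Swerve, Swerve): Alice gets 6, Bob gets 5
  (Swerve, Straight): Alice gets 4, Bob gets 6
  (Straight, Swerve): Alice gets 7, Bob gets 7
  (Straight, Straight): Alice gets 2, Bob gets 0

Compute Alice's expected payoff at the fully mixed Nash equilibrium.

16/3

First find q, the probability Bob plays Swerve, from Alice's indifference between Swerve and Straight: 6q + 4(1−q) = 7q + 2(1−q), giving q = 2/3.
Since Alice is indifferent in equilibrium, Alice's expected payoff equals the payoff from either row against (2/3, 1/3). Using Swerve: 6(2/3) + 4(1/3) = 16/3.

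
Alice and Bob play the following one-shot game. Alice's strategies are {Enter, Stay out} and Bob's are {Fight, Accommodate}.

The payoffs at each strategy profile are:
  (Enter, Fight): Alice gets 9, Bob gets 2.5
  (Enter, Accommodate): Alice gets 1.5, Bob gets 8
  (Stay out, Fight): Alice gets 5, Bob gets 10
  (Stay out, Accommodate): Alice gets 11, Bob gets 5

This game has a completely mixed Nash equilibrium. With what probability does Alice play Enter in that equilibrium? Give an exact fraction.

10/21

Let r be the probability that Alice plays Enter. In a completely mixed equilibrium, Bob must be indifferent between Fight and Accommodate.
Bob's expected payoff from Fight is 2.5r + 10(1−r); from Accommodate it is 8r + 5(1−r).
Setting these equal: −7.5r + 10 = 3r + 5, so r = 10/21.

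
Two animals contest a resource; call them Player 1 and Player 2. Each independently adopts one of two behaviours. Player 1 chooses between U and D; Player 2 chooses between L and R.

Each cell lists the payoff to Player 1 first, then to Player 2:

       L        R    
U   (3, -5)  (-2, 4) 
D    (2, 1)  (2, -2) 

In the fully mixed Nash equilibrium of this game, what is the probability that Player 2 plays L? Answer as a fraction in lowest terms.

Let y be the probability that Player 2 plays L. In a completely mixed equilibrium, Player 1 must be indifferent between U and D.
Player 1's expected payoff from U is 3y − 2(1−y); from D it is 2y + 2(1−y).
Setting these equal: 5y − 2 = 2, so y = 4/5.

4/5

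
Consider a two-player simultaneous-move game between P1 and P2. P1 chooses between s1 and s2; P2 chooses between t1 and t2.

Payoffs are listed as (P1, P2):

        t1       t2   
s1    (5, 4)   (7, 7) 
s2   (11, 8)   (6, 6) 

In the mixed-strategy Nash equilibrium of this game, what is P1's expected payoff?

47/7

First find y, the probability P2 plays t1, from P1's indifference between s1 and s2: 5y + 7(1−y) = 11y + 6(1−y), giving y = 1/7.
Since P1 is indifferent in equilibrium, P1's expected payoff equals the payoff from either row against (1/7, 6/7). Using s1: 5(1/7) + 7(6/7) = 47/7.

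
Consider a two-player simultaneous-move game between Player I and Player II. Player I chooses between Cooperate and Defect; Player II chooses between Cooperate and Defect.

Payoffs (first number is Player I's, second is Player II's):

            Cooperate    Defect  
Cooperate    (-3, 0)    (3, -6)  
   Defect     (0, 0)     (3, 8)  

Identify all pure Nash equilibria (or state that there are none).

(Cooperate, Cooperate): Player I prefers Defect (0 > -3) — not an equilibrium.
(Cooperate, Defect): Player II prefers Cooperate (0 > -6) — not an equilibrium.
(Defect, Cooperate): Player II prefers Defect (8 > 0) — not an equilibrium.
(Defect, Defect): Player I gets 3 ≥ 3 from Cooperate, and Player II gets 8 ≥ 0 from Cooperate — Nash equilibrium.

(Defect, Defect)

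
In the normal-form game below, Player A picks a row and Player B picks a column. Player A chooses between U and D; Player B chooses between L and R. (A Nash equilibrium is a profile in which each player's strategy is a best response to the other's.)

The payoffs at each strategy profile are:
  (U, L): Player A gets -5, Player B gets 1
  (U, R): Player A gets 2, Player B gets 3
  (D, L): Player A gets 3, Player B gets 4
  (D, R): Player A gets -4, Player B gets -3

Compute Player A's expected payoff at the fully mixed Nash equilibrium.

First find y, the probability Player B plays L, from Player A's indifference between U and D: −5y + 2(1−y) = 3y − 4(1−y), giving y = 3/7.
Since Player A is indifferent in equilibrium, Player A's expected payoff equals the payoff from either row against (3/7, 4/7). Using U: −5(3/7) + 2(4/7) = -1.

-1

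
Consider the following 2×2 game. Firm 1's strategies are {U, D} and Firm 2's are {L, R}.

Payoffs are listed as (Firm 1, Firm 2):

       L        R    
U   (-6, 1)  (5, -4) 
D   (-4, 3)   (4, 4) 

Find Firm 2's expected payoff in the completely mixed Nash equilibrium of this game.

8/3

First find x, the probability Firm 1 plays U, from Firm 2's indifference between L and R: x + 3(1−x) = −4x + 4(1−x), giving x = 1/6.
Since Firm 2 is indifferent in equilibrium, Firm 2's expected payoff equals the payoff from either column against (1/6, 5/6). Using L: (1/6) + 3(5/6) = 8/3.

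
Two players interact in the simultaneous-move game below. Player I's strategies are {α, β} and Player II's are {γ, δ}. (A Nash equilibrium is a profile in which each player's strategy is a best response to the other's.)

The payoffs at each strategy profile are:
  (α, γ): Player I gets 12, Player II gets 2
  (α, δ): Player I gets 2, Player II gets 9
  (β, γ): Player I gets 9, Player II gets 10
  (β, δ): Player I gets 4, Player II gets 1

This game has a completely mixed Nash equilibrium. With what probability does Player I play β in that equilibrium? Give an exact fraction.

Let r be the probability that Player I plays α. In a completely mixed equilibrium, Player II must be indifferent between γ and δ.
Player II's expected payoff from γ is 2r + 10(1−r); from δ it is 9r + (1−r).
Setting these equal: −8r + 10 = 8r + 1, so r = 9/16.
Therefore Player I plays β with probability 1 − 9/16 = 7/16.

7/16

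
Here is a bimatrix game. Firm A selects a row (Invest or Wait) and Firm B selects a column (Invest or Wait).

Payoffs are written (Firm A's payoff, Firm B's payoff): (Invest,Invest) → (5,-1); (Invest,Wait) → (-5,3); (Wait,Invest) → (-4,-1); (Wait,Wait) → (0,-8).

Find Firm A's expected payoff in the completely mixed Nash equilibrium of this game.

-10/7

First find y, the probability Firm B plays Invest, from Firm A's indifference between Invest and Wait: 5y − 5(1−y) = −4y, giving y = 5/14.
Since Firm A is indifferent in equilibrium, Firm A's expected payoff equals the payoff from either row against (5/14, 9/14). Using Invest: 5(5/14) − 5(9/14) = -10/7.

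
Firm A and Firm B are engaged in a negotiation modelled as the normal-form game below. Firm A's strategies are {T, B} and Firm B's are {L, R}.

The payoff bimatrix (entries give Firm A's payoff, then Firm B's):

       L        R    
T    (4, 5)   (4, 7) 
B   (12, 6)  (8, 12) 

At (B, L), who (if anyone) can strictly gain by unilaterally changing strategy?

Firm B

Firm A at (B, L) earns 12; deviating to T yields 4 — not better.
Firm B earns 6; deviating to R yields 12 — a strict improvement.
Only Firm B has a strictly profitable deviation.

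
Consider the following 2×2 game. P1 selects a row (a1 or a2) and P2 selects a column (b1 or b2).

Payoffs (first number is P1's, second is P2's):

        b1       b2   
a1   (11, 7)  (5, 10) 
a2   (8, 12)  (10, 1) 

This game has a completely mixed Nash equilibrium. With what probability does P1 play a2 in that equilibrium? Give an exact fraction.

3/14

Let p be the probability that P1 plays a1. In a completely mixed equilibrium, P2 must be indifferent between b1 and b2.
P2's expected payoff from b1 is 7p + 12(1−p); from b2 it is 10p + (1−p).
Setting these equal: −5p + 12 = 9p + 1, so p = 11/14.
Therefore P1 plays a2 with probability 1 − 11/14 = 3/14.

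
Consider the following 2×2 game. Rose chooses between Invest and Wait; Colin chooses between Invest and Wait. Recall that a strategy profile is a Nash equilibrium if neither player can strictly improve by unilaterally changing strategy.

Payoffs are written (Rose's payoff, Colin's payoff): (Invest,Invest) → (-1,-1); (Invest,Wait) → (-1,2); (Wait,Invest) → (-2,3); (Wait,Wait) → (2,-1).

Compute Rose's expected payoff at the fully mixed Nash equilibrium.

First find q, the probability Colin plays Invest, from Rose's indifference between Invest and Wait: −q − (1−q) = −2q + 2(1−q), giving q = 3/4.
Since Rose is indifferent in equilibrium, Rose's expected payoff equals the payoff from either row against (3/4, 1/4). Using Invest: −(3/4) − (1/4) = -1.

-1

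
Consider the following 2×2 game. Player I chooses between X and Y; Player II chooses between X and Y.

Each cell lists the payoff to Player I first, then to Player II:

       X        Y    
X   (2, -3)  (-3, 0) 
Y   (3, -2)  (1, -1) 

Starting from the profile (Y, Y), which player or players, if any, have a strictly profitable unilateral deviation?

Player I at (Y, Y) earns 1; deviating to X yields -3 — not better.
Player II earns -1; deviating to X yields -2 — not better.
Neither player can strictly improve; the profile is a Nash equilibrium.

Neither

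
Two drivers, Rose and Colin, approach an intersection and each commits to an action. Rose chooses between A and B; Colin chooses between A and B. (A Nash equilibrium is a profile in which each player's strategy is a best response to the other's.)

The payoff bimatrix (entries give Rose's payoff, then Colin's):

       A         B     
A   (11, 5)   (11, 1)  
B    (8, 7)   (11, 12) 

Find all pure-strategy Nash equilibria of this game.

(A, A) and (B, B)

(A, A): Rose gets 11 ≥ 8 from B, and Colin gets 5 ≥ 1 from B — Nash equilibrium.
(A, B): Colin prefers A (5 > 1) — not an equilibrium.
(B, A): Rose prefers A (11 > 8); Colin prefers B (12 > 7) — not an equilibrium.
(B, B): Rose gets 11 ≥ 11 from A, and Colin gets 12 ≥ 7 from A — Nash equilibrium.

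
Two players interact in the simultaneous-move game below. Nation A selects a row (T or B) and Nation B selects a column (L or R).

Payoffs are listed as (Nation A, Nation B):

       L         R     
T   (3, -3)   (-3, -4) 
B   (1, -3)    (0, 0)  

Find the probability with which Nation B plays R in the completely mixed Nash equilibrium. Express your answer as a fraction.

Let q be the probability that Nation B plays L. In a completely mixed equilibrium, Nation A must be indifferent between T and B.
Nation A's expected payoff from T is 3q − 3(1−q); from B it is q.
Setting these equal: 6q − 3 = q, so q = 3/5.
Therefore Nation B plays R with probability 1 − 3/5 = 2/5.

2/5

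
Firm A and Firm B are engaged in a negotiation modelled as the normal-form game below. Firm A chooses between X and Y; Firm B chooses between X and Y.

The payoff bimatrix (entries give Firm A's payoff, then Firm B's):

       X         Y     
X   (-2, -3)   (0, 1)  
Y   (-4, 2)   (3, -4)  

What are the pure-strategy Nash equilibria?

(X, X): Firm B prefers Y (1 > -3) — not an equilibrium.
(X, Y): Firm A prefers Y (3 > 0) — not an equilibrium.
(Y, X): Firm A prefers X (-2 > -4) — not an equilibrium.
(Y, Y): Firm B prefers X (2 > -4) — not an equilibrium.

none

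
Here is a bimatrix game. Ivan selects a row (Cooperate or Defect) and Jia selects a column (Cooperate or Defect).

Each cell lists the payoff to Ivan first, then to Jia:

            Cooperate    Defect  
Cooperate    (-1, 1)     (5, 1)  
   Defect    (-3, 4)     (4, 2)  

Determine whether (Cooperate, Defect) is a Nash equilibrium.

At (Cooperate, Defect), Ivan earns 5; switching to Defect would give 4, so Ivan has no profitable deviation.
Jia earns 1; switching to Cooperate would give 1, so Jia has no profitable deviation.
Neither player can gain by a unilateral deviation, so this profile is a Nash equilibrium.

Yes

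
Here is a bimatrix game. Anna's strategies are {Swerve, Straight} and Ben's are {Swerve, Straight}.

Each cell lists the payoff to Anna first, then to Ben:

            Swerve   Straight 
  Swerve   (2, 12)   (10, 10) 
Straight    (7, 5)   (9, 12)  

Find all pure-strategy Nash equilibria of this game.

none

(Swerve, Swerve): Anna prefers Straight (7 > 2) — not an equilibrium.
(Swerve, Straight): Ben prefers Swerve (12 > 10) — not an equilibrium.
(Straight, Swerve): Ben prefers Straight (12 > 5) — not an equilibrium.
(Straight, Straight): Anna prefers Swerve (10 > 9) — not an equilibrium.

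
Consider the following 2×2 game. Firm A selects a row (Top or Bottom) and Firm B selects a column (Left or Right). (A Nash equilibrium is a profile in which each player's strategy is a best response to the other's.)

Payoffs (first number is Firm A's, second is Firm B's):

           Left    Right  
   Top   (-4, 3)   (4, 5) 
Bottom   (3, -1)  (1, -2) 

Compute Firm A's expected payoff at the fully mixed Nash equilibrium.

8/5

First find q, the probability Firm B plays Left, from Firm A's indifference between Top and Bottom: −4q + 4(1−q) = 3q + (1−q), giving q = 3/10.
Since Firm A is indifferent in equilibrium, Firm A's expected payoff equals the payoff from either row against (3/10, 7/10). Using Top: −4(3/10) + 4(7/10) = 8/5.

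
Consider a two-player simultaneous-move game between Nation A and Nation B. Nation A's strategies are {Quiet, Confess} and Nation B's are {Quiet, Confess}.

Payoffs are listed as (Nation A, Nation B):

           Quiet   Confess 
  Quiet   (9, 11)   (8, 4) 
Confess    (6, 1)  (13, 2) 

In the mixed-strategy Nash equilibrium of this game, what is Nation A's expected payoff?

69/8

First find q, the probability Nation B plays Quiet, from Nation A's indifference between Quiet and Confess: 9q + 8(1−q) = 6q + 13(1−q), giving q = 5/8.
Since Nation A is indifferent in equilibrium, Nation A's expected payoff equals the payoff from either row against (5/8, 3/8). Using Quiet: 9(5/8) + 8(3/8) = 69/8.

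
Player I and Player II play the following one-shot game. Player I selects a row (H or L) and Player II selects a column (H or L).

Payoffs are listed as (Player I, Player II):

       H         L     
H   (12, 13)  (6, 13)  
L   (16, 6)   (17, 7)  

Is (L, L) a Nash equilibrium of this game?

At (L, L), Player I earns 17; switching to H would give 6, so Player I has no profitable deviation.
Player II earns 7; switching to H would give 6, so Player II has no profitable deviation.
Neither player can gain by a unilateral deviation, so this profile is a Nash equilibrium.

Yes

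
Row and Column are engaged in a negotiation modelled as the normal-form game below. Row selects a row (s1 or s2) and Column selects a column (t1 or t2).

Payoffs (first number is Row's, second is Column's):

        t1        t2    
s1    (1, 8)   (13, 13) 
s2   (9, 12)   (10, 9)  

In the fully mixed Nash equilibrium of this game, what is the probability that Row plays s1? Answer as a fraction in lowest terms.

3/8

Let r be the probability that Row plays s1. In a completely mixed equilibrium, Column must be indifferent between t1 and t2.
Column's expected payoff from t1 is 8r + 12(1−r); from t2 it is 13r + 9(1−r).
Setting these equal: −4r + 12 = 4r + 9, so r = 3/8.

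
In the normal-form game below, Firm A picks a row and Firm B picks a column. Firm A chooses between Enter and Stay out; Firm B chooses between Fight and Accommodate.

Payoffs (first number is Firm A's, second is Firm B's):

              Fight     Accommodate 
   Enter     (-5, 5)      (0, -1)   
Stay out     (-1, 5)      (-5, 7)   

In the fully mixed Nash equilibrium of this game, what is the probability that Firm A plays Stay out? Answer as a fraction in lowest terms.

Let x be the probability that Firm A plays Enter. In a completely mixed equilibrium, Firm B must be indifferent between Fight and Accommodate.
Firm B's expected payoff from Fight is 5x + 5(1−x); from Accommodate it is −x + 7(1−x).
Setting these equal: 5 = −8x + 7, so x = 1/4.
Therefore Firm A plays Stay out with probability 1 − 1/4 = 3/4.

3/4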